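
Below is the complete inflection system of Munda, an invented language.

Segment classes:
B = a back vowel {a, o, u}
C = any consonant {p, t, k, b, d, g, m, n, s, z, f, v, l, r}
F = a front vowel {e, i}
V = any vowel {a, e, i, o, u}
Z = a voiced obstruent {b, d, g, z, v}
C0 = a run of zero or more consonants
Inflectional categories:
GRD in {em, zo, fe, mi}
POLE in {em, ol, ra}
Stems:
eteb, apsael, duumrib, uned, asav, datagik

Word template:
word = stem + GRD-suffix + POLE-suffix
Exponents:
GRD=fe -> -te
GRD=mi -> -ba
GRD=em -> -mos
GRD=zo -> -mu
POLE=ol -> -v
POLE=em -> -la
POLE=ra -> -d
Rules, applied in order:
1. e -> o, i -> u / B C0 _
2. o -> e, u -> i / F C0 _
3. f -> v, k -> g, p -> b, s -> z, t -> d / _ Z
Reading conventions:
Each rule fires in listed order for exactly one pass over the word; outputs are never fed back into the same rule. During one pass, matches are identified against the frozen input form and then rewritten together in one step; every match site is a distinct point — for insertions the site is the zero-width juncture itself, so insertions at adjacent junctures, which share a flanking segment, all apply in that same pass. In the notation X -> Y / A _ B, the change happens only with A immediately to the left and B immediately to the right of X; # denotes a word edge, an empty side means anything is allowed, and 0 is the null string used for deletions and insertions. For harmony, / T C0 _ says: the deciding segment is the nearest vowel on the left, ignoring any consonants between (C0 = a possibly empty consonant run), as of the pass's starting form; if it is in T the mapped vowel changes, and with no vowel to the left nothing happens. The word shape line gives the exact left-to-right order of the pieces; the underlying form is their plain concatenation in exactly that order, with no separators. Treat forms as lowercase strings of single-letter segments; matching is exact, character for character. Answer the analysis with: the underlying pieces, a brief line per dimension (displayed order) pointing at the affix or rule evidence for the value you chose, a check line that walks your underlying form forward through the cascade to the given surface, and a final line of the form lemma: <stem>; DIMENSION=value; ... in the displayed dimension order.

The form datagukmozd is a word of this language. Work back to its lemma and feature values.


underlying: datagik-mos-d
GRD=em - signalled by the affix -mos
POLE=ra - signalled by the affix -d
check: datagikmosd -> datagukmosd -> datagukmosd -> datagukmozd
lemma: datagik; GRD=em; POLE=ra


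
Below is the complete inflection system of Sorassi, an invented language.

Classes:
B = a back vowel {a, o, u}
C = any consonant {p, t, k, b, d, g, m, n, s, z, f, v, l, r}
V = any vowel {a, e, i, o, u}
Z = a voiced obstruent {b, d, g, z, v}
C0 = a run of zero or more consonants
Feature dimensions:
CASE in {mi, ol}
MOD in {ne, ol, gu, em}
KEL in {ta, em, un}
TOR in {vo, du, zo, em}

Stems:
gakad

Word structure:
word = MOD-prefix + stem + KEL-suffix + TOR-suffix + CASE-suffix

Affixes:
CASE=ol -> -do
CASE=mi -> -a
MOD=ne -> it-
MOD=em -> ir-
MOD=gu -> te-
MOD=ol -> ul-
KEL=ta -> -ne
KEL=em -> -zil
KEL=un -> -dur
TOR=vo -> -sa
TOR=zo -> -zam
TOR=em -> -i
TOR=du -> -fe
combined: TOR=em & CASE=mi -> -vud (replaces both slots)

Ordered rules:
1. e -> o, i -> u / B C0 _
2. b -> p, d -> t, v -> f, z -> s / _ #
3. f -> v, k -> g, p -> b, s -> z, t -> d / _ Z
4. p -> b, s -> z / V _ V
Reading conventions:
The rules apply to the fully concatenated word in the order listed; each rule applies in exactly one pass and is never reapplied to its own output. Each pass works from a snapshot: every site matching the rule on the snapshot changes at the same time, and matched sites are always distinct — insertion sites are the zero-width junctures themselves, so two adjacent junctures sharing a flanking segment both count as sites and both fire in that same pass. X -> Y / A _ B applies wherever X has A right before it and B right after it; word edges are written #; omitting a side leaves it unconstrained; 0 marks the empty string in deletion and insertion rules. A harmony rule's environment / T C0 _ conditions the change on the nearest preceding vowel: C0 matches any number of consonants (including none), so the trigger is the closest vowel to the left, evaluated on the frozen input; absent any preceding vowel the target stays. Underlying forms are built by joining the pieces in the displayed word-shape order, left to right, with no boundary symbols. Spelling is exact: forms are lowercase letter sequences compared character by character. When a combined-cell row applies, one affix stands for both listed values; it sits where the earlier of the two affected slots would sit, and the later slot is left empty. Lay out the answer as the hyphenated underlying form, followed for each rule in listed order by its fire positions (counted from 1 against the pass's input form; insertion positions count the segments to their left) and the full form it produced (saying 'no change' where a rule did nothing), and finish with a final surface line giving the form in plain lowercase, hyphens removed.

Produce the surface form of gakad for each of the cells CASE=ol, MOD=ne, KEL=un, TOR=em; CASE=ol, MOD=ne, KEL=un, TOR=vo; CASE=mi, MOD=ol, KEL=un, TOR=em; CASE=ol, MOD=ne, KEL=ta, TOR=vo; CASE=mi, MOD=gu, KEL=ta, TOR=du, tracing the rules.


cell CASE=ol, MOD=ne, KEL=un, TOR=em:
underlying: it-gakad-dur-i-do
1. e -> o, i -> u / B C0 _: fires at position(s) 11: itgakaddurudo
2. b -> p, d -> t, v -> f, z -> s / _ #: no change
3. f -> v, k -> g, p -> b, s -> z, t -> d / _ Z: fires at position(s) 2: idgakaddurudo
4. p -> b, s -> z / V _ V: no change
surface: idgakaddurudo

cell CASE=ol, MOD=ne, KEL=un, TOR=vo:
underlying: it-gakad-dur-sa-do
1. e -> o, i -> u / B C0 _: no change
2. b -> p, d -> t, v -> f, z -> s / _ #: no change
3. f -> v, k -> g, p -> b, s -> z, t -> d / _ Z: fires at position(s) 2: idgakaddursado
4. p -> b, s -> z / V _ V: no change
surface: idgakaddursado

cell CASE=mi, MOD=ol, KEL=un, TOR=em:
underlying: ul-gakad-dur-vud
1. e -> o, i -> u / B C0 _: no change
2. b -> p, d -> t, v -> f, z -> s / _ #: fires at position(s) 13: ulgakaddurvut
3. f -> v, k -> g, p -> b, s -> z, t -> d / _ Z: no change
4. p -> b, s -> z / V _ V: no change
surface: ulgakaddurvut

cell CASE=ol, MOD=ne, KEL=ta, TOR=vo:
underlying: it-gakad-ne-sa-do
1. e -> o, i -> u / B C0 _: fires at position(s) 9: itgakadnosado
2. b -> p, d -> t, v -> f, z -> s / _ #: no change
3. f -> v, k -> g, p -> b, s -> z, t -> d / _ Z: fires at position(s) 2: idgakadnosado
4. p -> b, s -> z / V _ V: fires at position(s) 10: idgakadnozado
surface: idgakadnozado

cell CASE=mi, MOD=gu, KEL=ta, TOR=du:
underlying: te-gakad-ne-fe-a
1. e -> o, i -> u / B C0 _: fires at position(s) 9: tegakadnofea
2. b -> p, d -> t, v -> f, z -> s / _ #: no change
3. f -> v, k -> g, p -> b, s -> z, t -> d / _ Z: no change
4. p -> b, s -> z / V _ V: no change
surface: tegakadnofea


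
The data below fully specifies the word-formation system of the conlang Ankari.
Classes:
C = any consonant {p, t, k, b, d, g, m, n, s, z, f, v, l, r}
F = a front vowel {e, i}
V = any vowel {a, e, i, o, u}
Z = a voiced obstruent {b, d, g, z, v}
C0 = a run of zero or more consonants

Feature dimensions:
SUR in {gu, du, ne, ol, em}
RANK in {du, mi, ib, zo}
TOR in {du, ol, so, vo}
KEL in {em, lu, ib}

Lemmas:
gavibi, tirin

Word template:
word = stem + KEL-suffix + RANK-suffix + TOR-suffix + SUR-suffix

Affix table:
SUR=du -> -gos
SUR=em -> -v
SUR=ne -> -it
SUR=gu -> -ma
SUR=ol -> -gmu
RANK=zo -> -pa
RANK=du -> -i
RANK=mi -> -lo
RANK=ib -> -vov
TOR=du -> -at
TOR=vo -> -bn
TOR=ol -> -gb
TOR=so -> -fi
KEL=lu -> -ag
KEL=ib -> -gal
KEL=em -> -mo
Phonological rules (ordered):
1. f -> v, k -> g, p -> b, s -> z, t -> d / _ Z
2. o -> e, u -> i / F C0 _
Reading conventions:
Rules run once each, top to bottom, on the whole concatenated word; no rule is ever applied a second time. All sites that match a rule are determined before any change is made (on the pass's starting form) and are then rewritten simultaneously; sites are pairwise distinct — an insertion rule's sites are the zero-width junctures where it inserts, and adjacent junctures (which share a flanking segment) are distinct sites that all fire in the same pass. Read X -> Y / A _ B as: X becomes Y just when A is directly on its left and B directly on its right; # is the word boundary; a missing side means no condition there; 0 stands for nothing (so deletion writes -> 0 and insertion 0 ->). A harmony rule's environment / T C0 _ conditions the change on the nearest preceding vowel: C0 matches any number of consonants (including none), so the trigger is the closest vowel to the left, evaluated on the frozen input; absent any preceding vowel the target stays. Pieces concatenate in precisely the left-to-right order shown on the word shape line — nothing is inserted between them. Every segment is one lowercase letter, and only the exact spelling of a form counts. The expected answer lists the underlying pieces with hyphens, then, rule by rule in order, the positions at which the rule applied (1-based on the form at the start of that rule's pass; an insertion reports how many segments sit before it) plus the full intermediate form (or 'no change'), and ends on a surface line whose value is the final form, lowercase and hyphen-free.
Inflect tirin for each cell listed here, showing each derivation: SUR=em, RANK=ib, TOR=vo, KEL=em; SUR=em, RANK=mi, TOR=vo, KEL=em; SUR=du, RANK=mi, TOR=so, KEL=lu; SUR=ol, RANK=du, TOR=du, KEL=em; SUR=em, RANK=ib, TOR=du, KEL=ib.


cell SUR=em, RANK=ib, TOR=vo, KEL=em:
underlying: tirin-mo-vov-bn-v
1. f -> v, k -> g, p -> b, s -> z, t -> d / _ Z: no change
2. o -> e, u -> i / F C0 _: fires at position(s) 7: tirinmevovbnv
surface: tirinmevovbnv

cell SUR=em, RANK=mi, TOR=vo, KEL=em:
underlying: tirin-mo-lo-bn-v
1. f -> v, k -> g, p -> b, s -> z, t -> d / _ Z: no change
2. o -> e, u -> i / F C0 _: fires at position(s) 7: tirinmelobnv
surface: tirinmelobnv

cell SUR=du, RANK=mi, TOR=so, KEL=lu:
underlying: tirin-ag-lo-fi-gos
1. f -> v, k -> g, p -> b, s -> z, t -> d / _ Z: no change
2. o -> e, u -> i / F C0 _: fires at position(s) 13: tirinaglofiges
surface: tirinaglofiges

cell SUR=ol, RANK=du, TOR=du, KEL=em:
underlying: tirin-mo-i-at-gmu
1. f -> v, k -> g, p -> b, s -> z, t -> d / _ Z: fires at position(s) 10: tirinmoiadgmu
2. o -> e, u -> i / F C0 _: fires at position(s) 7: tirinmeiadgmu
surface: tirinmeiadgmu

cell SUR=em, RANK=ib, TOR=du, KEL=ib:
underlying: tirin-gal-vov-at-v
1. f -> v, k -> g, p -> b, s -> z, t -> d / _ Z: fires at position(s) 13: tiringalvovadv
2. o -> e, u -> i / F C0 _: no change
surface: tiringalvovadv


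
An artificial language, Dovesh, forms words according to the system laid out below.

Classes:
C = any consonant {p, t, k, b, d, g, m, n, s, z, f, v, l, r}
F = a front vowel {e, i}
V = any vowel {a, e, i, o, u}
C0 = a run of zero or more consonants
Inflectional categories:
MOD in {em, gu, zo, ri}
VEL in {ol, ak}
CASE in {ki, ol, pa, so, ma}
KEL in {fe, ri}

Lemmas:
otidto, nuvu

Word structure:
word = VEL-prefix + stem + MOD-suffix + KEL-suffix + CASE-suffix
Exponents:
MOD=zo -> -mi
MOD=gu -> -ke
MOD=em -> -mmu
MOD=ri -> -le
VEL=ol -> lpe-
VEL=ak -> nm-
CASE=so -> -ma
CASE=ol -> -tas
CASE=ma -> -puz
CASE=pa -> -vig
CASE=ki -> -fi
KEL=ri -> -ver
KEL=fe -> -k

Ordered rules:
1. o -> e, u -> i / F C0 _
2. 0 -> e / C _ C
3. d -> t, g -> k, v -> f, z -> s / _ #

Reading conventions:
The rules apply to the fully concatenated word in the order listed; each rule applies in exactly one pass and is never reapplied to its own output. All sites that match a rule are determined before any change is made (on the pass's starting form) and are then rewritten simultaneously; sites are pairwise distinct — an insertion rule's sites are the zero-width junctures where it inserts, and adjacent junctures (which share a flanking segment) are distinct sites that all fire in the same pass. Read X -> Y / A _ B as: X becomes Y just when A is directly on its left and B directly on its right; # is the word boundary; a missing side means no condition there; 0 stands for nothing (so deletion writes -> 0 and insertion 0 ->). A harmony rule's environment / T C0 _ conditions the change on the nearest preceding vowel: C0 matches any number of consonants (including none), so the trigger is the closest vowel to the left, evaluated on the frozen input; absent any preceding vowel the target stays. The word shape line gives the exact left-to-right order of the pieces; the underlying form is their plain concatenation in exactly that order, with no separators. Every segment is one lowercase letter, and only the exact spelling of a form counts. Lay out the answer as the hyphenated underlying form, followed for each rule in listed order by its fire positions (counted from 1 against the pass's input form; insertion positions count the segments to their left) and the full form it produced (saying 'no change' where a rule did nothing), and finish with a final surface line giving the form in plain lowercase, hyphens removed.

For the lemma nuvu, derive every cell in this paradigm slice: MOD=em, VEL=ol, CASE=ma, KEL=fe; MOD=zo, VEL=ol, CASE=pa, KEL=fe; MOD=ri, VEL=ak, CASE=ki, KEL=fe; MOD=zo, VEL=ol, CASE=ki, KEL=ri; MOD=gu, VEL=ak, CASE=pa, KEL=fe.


cell MOD=em, VEL=ol, CASE=ma, KEL=fe:
underlying: lpe-nuvu-mmu-k-puz
1. o -> e, u -> i / F C0 _: fires at position(s) 5: lpenivummukpuz
2. 0 -> e / C _ C: inserts after position(s) 1, 8, 11: lepenivumemukepuz
3. d -> t, g -> k, v -> f, z -> s / _ #: fires at position(s) 17: lepenivumemukepus
surface: lepenivumemukepus

cell MOD=zo, VEL=ol, CASE=pa, KEL=fe:
underlying: lpe-nuvu-mi-k-vig
1. o -> e, u -> i / F C0 _: fires at position(s) 5: lpenivumikvig
2. 0 -> e / C _ C: inserts after position(s) 1, 10: lepenivumikevig
3. d -> t, g -> k, v -> f, z -> s / _ #: fires at position(s) 15: lepenivumikevik
surface: lepenivumikevik

cell MOD=ri, VEL=ak, CASE=ki, KEL=fe:
underlying: nm-nuvu-le-k-fi
1. o -> e, u -> i / F C0 _: no change
2. 0 -> e / C _ C: inserts after position(s) 1, 2, 9: nemenuvulekefi
3. d -> t, g -> k, v -> f, z -> s / _ #: no change
surface: nemenuvulekefi

cell MOD=zo, VEL=ol, CASE=ki, KEL=ri:
underlying: lpe-nuvu-mi-ver-fi
1. o -> e, u -> i / F C0 _: fires at position(s) 5: lpenivumiverfi
2. 0 -> e / C _ C: inserts after position(s) 1, 12: lepenivumiverefi
3. d -> t, g -> k, v -> f, z -> s / _ #: no change
surface: lepenivumiverefi

cell MOD=gu, VEL=ak, CASE=pa, KEL=fe:
underlying: nm-nuvu-ke-k-vig
1. o -> e, u -> i / F C0 _: no change
2. 0 -> e / C _ C: inserts after position(s) 1, 2, 9: nemenuvukekevig
3. d -> t, g -> k, v -> f, z -> s / _ #: fires at position(s) 15: nemenuvukekevik
surface: nemenuvukekevik


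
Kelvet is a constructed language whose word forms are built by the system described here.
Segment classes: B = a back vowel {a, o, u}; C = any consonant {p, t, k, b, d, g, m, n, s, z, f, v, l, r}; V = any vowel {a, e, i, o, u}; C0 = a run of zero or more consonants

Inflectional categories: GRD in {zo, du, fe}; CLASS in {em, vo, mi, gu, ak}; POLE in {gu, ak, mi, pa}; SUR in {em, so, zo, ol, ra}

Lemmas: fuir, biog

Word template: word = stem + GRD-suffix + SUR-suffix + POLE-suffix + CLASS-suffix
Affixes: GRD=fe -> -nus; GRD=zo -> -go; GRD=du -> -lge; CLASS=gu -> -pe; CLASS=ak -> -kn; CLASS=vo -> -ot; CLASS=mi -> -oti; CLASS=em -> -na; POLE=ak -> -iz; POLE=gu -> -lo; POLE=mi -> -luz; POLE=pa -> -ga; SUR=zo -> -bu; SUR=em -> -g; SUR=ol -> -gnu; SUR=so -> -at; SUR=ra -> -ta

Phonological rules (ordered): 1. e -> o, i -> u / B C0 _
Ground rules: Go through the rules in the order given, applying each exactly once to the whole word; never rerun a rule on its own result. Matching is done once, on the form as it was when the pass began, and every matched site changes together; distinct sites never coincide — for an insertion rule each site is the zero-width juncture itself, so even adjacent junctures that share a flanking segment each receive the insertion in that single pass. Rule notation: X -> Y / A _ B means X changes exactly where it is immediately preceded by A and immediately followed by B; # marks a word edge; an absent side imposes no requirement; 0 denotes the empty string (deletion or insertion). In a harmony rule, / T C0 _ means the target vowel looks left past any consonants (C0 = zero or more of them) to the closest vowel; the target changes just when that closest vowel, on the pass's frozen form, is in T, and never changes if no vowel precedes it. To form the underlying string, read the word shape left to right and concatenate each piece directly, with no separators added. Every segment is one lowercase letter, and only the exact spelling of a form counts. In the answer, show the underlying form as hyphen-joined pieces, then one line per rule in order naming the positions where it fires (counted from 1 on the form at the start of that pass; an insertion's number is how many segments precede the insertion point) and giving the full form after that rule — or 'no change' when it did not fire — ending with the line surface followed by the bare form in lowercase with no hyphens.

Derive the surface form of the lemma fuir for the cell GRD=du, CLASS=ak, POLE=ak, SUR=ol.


underlying: fuir-lge-gnu-iz-kn
1. e -> o, i -> u / B C0 _: fires at position(s) 3, 11: fuurlgegnuuzkn
surface: fuurlgegnuuzkn


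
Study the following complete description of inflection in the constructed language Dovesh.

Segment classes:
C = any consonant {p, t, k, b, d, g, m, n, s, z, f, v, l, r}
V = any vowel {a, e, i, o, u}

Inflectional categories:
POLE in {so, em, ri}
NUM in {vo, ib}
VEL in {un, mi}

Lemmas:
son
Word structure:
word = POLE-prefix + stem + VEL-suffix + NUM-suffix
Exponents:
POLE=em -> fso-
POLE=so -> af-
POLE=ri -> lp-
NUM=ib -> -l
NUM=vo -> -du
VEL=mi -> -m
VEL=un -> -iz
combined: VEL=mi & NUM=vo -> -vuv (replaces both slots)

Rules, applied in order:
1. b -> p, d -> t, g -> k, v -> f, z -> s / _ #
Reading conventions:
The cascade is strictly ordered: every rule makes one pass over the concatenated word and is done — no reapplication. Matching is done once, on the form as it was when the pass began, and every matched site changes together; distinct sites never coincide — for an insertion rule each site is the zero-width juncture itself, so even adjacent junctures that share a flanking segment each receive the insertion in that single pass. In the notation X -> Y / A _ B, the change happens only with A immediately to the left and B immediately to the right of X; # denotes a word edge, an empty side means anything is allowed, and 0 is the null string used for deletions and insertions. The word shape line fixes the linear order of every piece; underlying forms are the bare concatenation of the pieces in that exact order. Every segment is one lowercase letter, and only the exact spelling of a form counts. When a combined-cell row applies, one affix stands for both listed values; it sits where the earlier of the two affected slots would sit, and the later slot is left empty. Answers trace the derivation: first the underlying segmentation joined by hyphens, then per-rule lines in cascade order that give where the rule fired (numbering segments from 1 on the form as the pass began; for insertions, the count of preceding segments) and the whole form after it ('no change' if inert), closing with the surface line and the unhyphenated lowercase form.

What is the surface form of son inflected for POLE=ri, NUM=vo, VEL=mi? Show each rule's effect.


underlying: lp-son-vuv
1. b -> p, d -> t, g -> k, v -> f, z -> s / _ #: fires at position(s) 8: lpsonvuf
surface: lpsonvuf


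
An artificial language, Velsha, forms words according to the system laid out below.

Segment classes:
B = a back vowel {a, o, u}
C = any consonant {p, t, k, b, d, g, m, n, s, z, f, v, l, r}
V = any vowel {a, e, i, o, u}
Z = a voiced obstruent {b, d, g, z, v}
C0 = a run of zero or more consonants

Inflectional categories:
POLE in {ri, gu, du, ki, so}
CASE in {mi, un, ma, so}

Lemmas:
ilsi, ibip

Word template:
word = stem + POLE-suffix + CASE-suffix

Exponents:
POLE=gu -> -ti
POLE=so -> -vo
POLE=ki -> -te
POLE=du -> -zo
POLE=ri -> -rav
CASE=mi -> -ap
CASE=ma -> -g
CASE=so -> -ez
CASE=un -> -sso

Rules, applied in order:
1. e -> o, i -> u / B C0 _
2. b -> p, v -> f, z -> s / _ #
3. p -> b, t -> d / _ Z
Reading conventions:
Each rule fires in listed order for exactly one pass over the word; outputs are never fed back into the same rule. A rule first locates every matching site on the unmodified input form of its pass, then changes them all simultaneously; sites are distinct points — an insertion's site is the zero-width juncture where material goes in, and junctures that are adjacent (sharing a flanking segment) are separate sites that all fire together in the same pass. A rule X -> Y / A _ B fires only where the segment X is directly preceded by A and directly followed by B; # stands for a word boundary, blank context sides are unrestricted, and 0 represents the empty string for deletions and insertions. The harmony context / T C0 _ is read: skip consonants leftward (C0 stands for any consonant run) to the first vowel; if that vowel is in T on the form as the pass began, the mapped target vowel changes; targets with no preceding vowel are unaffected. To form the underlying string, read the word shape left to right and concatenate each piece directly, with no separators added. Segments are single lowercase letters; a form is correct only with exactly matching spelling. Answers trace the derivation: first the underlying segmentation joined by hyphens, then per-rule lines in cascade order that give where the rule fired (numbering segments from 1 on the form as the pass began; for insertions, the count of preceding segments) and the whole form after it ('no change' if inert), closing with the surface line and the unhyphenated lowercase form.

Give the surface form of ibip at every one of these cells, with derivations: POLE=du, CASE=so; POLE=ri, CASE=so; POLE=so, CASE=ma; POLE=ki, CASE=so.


cell POLE=du, CASE=so:
underlying: ibip-zo-ez
1. e -> o, i -> u / B C0 _: fires at position(s) 7: ibipzooz
2. b -> p, v -> f, z -> s / _ #: fires at position(s) 8: ibipzoos
3. p -> b, t -> d / _ Z: fires at position(s) 4: ibibzoos
surface: ibibzoos

cell POLE=ri, CASE=so:
underlying: ibip-rav-ez
1. e -> o, i -> u / B C0 _: fires at position(s) 8: ibipravoz
2. b -> p, v -> f, z -> s / _ #: fires at position(s) 9: ibipravos
3. p -> b, t -> d / _ Z: no change
surface: ibipravos

cell POLE=so, CASE=ma:
underlying: ibip-vo-g
1. e -> o, i -> u / B C0 _: no change
2. b -> p, v -> f, z -> s / _ #: no change
3. p -> b, t -> d / _ Z: fires at position(s) 4: ibibvog
surface: ibibvog

cell POLE=ki, CASE=so:
underlying: ibip-te-ez
1. e -> o, i -> u / B C0 _: no change
2. b -> p, v -> f, z -> s / _ #: fires at position(s) 8: ibiptees
3. p -> b, t -> d / _ Z: no change
surface: ibiptees


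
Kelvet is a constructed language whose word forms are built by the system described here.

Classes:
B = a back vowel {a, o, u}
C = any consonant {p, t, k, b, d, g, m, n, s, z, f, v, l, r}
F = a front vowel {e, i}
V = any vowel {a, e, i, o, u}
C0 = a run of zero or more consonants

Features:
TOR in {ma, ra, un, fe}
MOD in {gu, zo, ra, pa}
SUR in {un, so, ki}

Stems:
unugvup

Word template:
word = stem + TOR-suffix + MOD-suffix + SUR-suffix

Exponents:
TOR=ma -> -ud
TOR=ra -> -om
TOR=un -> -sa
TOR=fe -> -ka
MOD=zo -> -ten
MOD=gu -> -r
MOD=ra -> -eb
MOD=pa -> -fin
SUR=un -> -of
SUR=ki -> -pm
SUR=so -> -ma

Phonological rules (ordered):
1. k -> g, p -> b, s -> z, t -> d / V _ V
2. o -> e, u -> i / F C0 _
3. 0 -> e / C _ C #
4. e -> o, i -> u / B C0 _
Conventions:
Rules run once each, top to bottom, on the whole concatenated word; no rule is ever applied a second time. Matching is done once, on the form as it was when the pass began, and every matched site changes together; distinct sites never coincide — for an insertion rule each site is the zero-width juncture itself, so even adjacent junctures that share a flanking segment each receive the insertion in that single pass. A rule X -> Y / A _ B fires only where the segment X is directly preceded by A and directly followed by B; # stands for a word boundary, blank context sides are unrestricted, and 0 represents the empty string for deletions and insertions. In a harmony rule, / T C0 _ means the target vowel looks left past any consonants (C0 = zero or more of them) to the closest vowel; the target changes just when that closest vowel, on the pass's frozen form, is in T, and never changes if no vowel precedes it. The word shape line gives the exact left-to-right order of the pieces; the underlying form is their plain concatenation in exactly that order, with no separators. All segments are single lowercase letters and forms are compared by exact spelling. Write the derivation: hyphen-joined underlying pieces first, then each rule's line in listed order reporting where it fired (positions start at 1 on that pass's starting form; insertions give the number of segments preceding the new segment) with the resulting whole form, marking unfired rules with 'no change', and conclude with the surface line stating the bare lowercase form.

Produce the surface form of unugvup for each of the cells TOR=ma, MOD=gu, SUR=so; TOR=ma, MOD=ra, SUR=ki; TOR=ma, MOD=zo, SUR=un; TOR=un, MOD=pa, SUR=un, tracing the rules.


cell TOR=ma, MOD=gu, SUR=so:
underlying: unugvup-ud-r-ma
1. k -> g, p -> b, s -> z, t -> d / V _ V: fires at position(s) 7: unugvubudrma
2. o -> e, u -> i / F C0 _: no change
3. 0 -> e / C _ C #: no change
4. e -> o, i -> u / B C0 _: no change
surface: unugvubudrma

cell TOR=ma, MOD=ra, SUR=ki:
underlying: unugvup-ud-eb-pm
1. k -> g, p -> b, s -> z, t -> d / V _ V: fires at position(s) 7: unugvubudebpm
2. o -> e, u -> i / F C0 _: no change
3. 0 -> e / C _ C #: inserts after position(s) 12: unugvubudebpem
4. e -> o, i -> u / B C0 _: fires at position(s) 10: unugvubudobpem
surface: unugvubudobpem

cell TOR=ma, MOD=zo, SUR=un:
underlying: unugvup-ud-ten-of
1. k -> g, p -> b, s -> z, t -> d / V _ V: fires at position(s) 7: unugvubudtenof
2. o -> e, u -> i / F C0 _: fires at position(s) 13: unugvubudtenef
3. 0 -> e / C _ C #: no change
4. e -> o, i -> u / B C0 _: fires at position(s) 11: unugvubudtonef
surface: unugvubudtonef

cell TOR=un, MOD=pa, SUR=un:
underlying: unugvup-sa-fin-of
1. k -> g, p -> b, s -> z, t -> d / V _ V: no change
2. o -> e, u -> i / F C0 _: fires at position(s) 13: unugvupsafinef
3. 0 -> e / C _ C #: no change
4. e -> o, i -> u / B C0 _: fires at position(s) 11: unugvupsafunef
surface: unugvupsafunef


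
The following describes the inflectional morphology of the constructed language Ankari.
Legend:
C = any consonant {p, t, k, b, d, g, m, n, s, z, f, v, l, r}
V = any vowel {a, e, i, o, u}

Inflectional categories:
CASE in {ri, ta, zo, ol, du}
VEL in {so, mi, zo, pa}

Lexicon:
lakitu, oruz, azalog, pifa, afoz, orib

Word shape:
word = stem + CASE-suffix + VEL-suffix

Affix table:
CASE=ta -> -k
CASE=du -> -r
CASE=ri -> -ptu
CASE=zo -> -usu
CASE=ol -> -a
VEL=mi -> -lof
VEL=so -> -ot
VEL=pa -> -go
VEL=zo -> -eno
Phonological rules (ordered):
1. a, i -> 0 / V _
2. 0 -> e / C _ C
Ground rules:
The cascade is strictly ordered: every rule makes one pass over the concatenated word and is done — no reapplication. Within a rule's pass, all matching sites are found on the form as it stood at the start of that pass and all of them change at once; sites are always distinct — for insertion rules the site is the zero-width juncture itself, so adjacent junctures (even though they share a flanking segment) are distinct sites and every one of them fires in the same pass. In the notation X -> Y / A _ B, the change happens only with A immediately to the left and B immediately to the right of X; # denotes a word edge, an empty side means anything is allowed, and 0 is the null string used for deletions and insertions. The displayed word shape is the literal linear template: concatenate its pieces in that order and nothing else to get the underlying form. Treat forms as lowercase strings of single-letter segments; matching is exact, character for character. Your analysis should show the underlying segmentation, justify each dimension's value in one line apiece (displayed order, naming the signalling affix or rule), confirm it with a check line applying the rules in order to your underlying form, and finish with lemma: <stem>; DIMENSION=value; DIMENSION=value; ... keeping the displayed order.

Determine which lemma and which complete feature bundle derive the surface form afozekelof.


underlying: afoz-k-lof
CASE=ta - signalled by the affix -k
VEL=mi - signalled by the affix -lof
check: afozklof -> afozklof -> afozekelof
lemma: afoz; CASE=ta; VEL=mi


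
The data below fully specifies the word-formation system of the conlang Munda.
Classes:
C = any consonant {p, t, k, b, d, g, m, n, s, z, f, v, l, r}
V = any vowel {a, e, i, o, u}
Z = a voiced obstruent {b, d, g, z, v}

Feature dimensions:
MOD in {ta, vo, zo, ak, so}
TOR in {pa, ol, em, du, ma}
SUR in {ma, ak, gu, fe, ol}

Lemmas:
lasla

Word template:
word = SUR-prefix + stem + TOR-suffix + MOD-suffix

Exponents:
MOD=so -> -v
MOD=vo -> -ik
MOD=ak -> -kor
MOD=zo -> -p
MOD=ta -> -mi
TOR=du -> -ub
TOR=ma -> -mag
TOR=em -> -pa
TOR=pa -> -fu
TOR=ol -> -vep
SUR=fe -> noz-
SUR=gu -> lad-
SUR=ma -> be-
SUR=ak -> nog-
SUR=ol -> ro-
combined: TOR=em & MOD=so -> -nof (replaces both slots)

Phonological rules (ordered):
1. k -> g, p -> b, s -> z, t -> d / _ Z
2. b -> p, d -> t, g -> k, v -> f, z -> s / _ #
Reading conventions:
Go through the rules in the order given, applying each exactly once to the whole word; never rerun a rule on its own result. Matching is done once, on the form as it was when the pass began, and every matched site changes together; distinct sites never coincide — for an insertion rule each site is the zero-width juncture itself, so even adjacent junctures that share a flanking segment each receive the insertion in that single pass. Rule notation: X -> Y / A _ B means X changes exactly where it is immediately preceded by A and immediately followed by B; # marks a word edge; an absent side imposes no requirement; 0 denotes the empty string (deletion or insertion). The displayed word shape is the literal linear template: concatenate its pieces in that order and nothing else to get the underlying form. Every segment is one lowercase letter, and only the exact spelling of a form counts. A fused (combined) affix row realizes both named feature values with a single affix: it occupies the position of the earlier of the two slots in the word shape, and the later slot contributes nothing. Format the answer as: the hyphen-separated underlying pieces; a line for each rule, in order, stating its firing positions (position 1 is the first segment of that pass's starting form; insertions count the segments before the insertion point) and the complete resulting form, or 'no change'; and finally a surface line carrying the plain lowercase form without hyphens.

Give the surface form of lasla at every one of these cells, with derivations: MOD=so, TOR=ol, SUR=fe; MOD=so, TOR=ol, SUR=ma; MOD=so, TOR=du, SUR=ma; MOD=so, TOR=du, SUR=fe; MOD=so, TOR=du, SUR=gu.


cell MOD=so, TOR=ol, SUR=fe:
underlying: noz-lasla-vep-v
1. k -> g, p -> b, s -> z, t -> d / _ Z: fires at position(s) 11: nozlaslavebv
2. b -> p, d -> t, g -> k, v -> f, z -> s / _ #: fires at position(s) 12: nozlaslavebf
surface: nozlaslavebf

cell MOD=so, TOR=ol, SUR=ma:
underlying: be-lasla-vep-v
1. k -> g, p -> b, s -> z, t -> d / _ Z: fires at position(s) 10: belaslavebv
2. b -> p, d -> t, g -> k, v -> f, z -> s / _ #: fires at position(s) 11: belaslavebf
surface: belaslavebf

cell MOD=so, TOR=du, SUR=ma:
underlying: be-lasla-ub-v
1. k -> g, p -> b, s -> z, t -> d / _ Z: no change
2. b -> p, d -> t, g -> k, v -> f, z -> s / _ #: fires at position(s) 10: belaslaubf
surface: belaslaubf

cell MOD=so, TOR=du, SUR=fe:
underlying: noz-lasla-ub-v
1. k -> g, p -> b, s -> z, t -> d / _ Z: no change
2. b -> p, d -> t, g -> k, v -> f, z -> s / _ #: fires at position(s) 11: nozlaslaubf
surface: nozlaslaubf

cell MOD=so, TOR=du, SUR=gu:
underlying: lad-lasla-ub-v
1. k -> g, p -> b, s -> z, t -> d / _ Z: no change
2. b -> p, d -> t, g -> k, v -> f, z -> s / _ #: fires at position(s) 11: ladlaslaubf
surface: ladlaslaubf


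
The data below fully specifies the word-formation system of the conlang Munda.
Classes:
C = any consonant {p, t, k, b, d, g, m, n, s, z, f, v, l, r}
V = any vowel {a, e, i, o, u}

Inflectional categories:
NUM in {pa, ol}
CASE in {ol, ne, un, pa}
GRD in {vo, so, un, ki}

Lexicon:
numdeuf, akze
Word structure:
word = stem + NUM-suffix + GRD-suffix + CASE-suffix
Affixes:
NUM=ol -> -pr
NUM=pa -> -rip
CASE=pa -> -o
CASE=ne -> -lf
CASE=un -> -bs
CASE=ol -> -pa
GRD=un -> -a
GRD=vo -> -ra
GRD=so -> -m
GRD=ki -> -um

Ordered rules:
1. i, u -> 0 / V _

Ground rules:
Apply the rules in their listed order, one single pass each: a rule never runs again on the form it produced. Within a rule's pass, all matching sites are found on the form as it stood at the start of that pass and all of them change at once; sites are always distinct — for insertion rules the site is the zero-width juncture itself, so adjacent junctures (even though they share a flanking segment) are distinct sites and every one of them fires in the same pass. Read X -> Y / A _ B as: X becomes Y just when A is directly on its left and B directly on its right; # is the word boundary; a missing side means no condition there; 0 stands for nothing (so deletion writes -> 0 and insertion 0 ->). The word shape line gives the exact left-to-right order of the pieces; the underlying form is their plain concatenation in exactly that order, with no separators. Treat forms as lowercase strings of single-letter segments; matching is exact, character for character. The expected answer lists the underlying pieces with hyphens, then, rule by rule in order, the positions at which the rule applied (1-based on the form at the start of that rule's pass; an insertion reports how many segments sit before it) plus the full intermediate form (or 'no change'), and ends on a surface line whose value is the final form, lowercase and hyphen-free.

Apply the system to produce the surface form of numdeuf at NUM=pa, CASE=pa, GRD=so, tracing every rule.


underlying: numdeuf-rip-m-o
1. i, u -> 0 / V _: fires at position(s) 6: numdefripmo
surface: numdefripmo


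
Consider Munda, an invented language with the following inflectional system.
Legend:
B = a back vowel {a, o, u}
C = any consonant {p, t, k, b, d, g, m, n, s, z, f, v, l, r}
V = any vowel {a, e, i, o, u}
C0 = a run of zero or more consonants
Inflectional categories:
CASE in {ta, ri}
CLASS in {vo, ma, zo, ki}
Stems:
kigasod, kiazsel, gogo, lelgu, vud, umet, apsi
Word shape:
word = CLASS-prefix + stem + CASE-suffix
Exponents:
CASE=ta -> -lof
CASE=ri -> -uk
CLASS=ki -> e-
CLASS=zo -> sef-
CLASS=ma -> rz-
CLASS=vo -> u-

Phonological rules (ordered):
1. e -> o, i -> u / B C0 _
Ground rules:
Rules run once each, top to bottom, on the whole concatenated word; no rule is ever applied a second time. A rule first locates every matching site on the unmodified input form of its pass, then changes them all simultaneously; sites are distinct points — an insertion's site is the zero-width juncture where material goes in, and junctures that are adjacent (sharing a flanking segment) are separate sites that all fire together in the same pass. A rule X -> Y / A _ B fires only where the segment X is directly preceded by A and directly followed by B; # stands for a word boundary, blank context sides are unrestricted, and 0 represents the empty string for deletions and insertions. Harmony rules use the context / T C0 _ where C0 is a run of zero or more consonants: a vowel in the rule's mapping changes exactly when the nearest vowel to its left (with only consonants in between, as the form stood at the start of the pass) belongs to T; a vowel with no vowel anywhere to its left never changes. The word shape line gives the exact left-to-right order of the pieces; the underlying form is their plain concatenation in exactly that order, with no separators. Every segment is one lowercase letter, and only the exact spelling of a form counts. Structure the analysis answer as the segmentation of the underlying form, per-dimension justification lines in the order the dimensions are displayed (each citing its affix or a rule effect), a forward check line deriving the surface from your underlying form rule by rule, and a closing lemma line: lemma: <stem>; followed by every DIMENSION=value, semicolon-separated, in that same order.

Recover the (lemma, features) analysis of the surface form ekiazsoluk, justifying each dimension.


underlying: e-kiazsel-uk
CASE=ri - signalled by the affix -uk
CLASS=ki - signalled by the affix e-
check: ekiazseluk -> ekiazsoluk
lemma: kiazsel; CASE=ri; CLASS=ki


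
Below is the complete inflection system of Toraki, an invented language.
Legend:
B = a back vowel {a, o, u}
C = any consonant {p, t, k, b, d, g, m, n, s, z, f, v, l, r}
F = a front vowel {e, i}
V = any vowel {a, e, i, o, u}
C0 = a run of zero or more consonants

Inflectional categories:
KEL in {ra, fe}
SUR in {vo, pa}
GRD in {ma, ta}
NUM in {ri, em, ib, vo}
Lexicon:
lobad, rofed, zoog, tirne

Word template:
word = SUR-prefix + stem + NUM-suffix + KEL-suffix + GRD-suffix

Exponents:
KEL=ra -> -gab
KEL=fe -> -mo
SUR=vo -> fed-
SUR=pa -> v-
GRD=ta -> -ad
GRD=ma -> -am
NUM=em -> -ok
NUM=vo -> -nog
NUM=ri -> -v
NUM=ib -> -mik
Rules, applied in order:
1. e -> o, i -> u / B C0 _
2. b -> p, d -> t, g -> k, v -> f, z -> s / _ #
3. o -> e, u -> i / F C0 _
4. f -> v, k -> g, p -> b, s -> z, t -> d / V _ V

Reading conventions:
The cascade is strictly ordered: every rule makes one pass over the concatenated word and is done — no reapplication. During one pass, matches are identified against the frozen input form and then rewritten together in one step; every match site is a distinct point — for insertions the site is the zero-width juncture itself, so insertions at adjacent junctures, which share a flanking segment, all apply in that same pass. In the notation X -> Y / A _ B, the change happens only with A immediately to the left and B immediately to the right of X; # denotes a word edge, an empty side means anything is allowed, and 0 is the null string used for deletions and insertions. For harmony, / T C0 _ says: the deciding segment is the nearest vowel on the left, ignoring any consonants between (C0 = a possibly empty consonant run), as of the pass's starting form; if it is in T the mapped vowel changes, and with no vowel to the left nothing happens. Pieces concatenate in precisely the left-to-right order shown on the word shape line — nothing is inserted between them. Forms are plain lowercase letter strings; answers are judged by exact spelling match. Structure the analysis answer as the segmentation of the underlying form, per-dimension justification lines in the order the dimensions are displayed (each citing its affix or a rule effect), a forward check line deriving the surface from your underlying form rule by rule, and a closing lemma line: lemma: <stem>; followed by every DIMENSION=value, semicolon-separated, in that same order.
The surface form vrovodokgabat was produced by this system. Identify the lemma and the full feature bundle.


underlying: v-rofed-ok-gab-ad
KEL=ra - signalled by the affix -gab
SUR=pa - signalled by the affix v-
GRD=ta - signalled by the affix -ad
NUM=em - signalled by the affix -ok
check: vrofedokgabad -> vrofodokgabad -> vrofodokgabat -> vrofodokgabat -> vrovodokgabat
lemma: rofed; KEL=ra; SUR=pa; GRD=ta; NUM=em


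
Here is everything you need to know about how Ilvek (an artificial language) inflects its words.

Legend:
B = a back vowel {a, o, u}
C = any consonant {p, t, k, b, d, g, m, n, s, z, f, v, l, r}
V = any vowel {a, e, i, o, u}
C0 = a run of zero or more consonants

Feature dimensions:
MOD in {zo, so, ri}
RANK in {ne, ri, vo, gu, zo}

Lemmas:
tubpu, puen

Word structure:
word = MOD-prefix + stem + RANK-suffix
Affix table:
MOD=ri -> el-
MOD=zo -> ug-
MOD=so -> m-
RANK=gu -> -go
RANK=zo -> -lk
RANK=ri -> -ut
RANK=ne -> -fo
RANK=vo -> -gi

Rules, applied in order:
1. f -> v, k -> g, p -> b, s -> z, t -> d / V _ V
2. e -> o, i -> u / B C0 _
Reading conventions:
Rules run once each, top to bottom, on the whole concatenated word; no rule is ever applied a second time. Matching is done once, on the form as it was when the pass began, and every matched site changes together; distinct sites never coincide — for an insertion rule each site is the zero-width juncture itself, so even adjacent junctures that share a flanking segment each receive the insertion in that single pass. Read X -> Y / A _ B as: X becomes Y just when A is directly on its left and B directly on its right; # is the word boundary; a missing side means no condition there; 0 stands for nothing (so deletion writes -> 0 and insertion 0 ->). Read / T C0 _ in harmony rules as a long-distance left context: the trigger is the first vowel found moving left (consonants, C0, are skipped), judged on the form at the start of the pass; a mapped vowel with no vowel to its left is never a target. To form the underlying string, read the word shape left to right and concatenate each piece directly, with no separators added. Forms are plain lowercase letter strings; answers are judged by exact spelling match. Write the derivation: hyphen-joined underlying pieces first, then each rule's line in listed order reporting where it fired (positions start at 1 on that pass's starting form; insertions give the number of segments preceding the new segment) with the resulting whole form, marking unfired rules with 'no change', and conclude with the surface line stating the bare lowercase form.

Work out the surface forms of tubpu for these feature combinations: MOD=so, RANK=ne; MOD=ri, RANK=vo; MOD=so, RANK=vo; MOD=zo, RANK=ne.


cell MOD=so, RANK=ne:
underlying: m-tubpu-fo
1. f -> v, k -> g, p -> b, s -> z, t -> d / V _ V: fires at position(s) 7: mtubpuvo
2. e -> o, i -> u / B C0 _: no change
surface: mtubpuvo

cell MOD=ri, RANK=vo:
underlying: el-tubpu-gi
1. f -> v, k -> g, p -> b, s -> z, t -> d / V _ V: no change
2. e -> o, i -> u / B C0 _: fires at position(s) 9: eltubpugu
surface: eltubpugu

cell MOD=so, RANK=vo:
underlying: m-tubpu-gi
1. f -> v, k -> g, p -> b, s -> z, t -> d / V _ V: no change
2. e -> o, i -> u / B C0 _: fires at position(s) 8: mtubpugu
surface: mtubpugu

cell MOD=zo, RANK=ne:
underlying: ug-tubpu-fo
1. f -> v, k -> g, p -> b, s -> z, t -> d / V _ V: fires at position(s) 8: ugtubpuvo
2. e -> o, i -> u / B C0 _: no change
surface: ugtubpuvo
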